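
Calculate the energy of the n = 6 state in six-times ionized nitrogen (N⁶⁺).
-18.519 eV

For hydrogen-like ions, the energy levels scale with Z²:
E_n = -13.6057 Z² / n² eV

For N⁶⁺ (Z = 7) at n = 6:
E_6 = -13.6057 × 7² / 6²
E_6 = -13.6057 × 49 / 36
E_6 = -666.6793 / 36
E_6 = -18.519 eV

The energy is 49 times more negative than hydrogen at the same n due to the stronger nuclear charge.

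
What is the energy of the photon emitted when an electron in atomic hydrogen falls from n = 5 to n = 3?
0.967516 eV

The energy levels are E_n = -13.6057 eV / n².

Energy at n = 5: E_5 = -13.6057 / 5² = -0.544228000 eV
Energy at n = 3: E_3 = -13.6057 / 3² = -1.511744444 eV

For emission (electron falling to lower state), the photon energy is:
E_photon = E_5 - E_3 = |-0.544228000 - (-1.511744444)|
E_photon = 0.967516 eV

This energy is carried away by the emitted photon.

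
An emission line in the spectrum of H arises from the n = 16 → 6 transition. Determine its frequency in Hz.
7.85e+13 Hz

First, find the transition energy:
E_16 = -13.6057 / 16² = -0.053147 eV
E_6 = -13.6057 / 6² = -0.377936 eV
|ΔE| = |E_6 - E_16| = 0.324789 eV

Convert to Joules: E = 0.324789 eV × (1.602177 × 10⁻¹⁹ J/eV) = 5.2037e-20 J

Using E = hf:
f = E/h = 5.2037e-20 J / (6.62607 × 10⁻³⁴ J·s)
f = 7.85e+13 Hz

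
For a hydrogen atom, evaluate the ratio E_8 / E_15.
3.515625

Using E_n = -13.6057 Z² / n² eV with Z = 1:

E_8 = -13.6057 / 8² = -13.6057 / 64 = -0.212589062500 eV
E_15 = -13.6057 / 15² = -13.6057 / 225 = -0.060469777778 eV

The ratio is:
E_8/E_15 = (-0.212589062500) / (-0.060469777778)
E_8/E_15 = (-13.6057/64) / (-13.6057/225)
E_8/E_15 = 225/64
E_8/E_15 = 3.515625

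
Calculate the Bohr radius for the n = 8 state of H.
3.3867 nm (or 33.8673 Å)

The Bohr radius formula is:
r_n = n² a₀ / Z

where a₀ = 0.0529177 nm is the Bohr radius.

For H (Z = 1) at n = 8:
r_8 = 8² × 0.0529177 nm / 1
r_8 = 64 × 0.0529177 nm / 1
r_8 = 3.38673 nm / 1
r_8 = 3.3867 nm

The electron orbits at approximately 3.3867 nm from the nucleus.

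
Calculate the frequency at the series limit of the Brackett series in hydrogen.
2.0562e+14 Hz

The series limit corresponds to the transition from n = ∞ to n = 4.
This is the highest energy (shortest wavelength) transition in the Brackett series.

E_∞ = 0 eV
E_4 = -13.6057 / 4² = -0.85035625 eV

Energy at series limit:
ΔE = E_∞ - E_4 = 0 - (-0.85035625) = 0.85035625 eV
E = 0.85035625 eV × (1.602177 × 10⁻¹⁹ J/eV) = 1.362421e-19 J
f = E/h = 1.362421e-19 J / (6.62607 × 10⁻³⁴ J·s) = 2.0562e+14 Hz

This energy equals the ionization energy from the n = 4 state of hydrogen.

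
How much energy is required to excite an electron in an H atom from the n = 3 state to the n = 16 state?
1.4586 eV

The energy levels of a hydrogen-like atom are E_n = -13.6057 eV / n².

Energy at n = 3: E_3 = -13.6057 / 3² = -1.5117444 eV
Energy at n = 16: E_16 = -13.6057 / 16² = -0.0531473 eV

The excitation energy is the difference:
ΔE = E_16 - E_3
ΔE = -0.0531473 - (-1.5117444)
ΔE = 1.4586 eV

Since this is positive, energy must be absorbed (photon absorption).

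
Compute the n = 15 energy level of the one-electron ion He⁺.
-0.241879 eV

For hydrogen-like ions, the energy levels scale with Z²:
E_n = -13.6057 Z² / n² eV

For He⁺ (Z = 2) at n = 15:
E_15 = -13.6057 × 2² / 15²
E_15 = -13.6057 × 4 / 225
E_15 = -54.4228 / 225
E_15 = -0.241879 eV

The energy is 4 times more negative than hydrogen at the same n due to the stronger nuclear charge.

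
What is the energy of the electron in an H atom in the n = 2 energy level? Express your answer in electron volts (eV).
-3.401 eV

The energy levels of a hydrogen-like atom are given by:
E_n = -13.6057 eV / n²

For n = 2:
E_2 = -13.6057 eV / 2²
E_2 = -13.6057 eV / 4
E_2 = -3.401 eV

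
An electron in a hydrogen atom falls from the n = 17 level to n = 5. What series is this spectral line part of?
Pfund series

The spectral series in hydrogen are named based on the final (lower) energy level:
- Lyman series: n_final = 1 (ultraviolet)
- Balmer series: n_final = 2 (visible/near-UV)
- Paschen series: n_final = 3 (infrared)
- Brackett series: n_final = 4 (infrared)
- Pfund series: n_final = 5 (far infrared)

Since this transition ends at n = 5, it belongs to the Pfund series.

For reference, this 17 → 5 line has photon energy
ΔE = 13.6057 eV × (1/5² - 1/17²) = 0.49714945 eV,
corresponding to wavelength λ = hc/ΔE = 1239.84 eV·nm / 0.49714945 eV = 2493.90 nm in the far infrared region.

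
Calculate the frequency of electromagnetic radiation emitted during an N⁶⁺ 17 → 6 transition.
3.920e+15 Hz

First, find the transition energy:
E_17 = -13.6057 × 7² / 17² = -2.30685 eV
E_6 = -13.6057 × 7² / 6² = -18.51887 eV
|ΔE| = |E_6 - E_17| = 16.21202 eV

Convert to Joules: E = 16.21202 eV × (1.602177 × 10⁻¹⁹ J/eV) = 2.59745e-18 J

Using E = hf:
f = E/h = 2.59745e-18 J / (6.62607 × 10⁻³⁴ J·s)
f = 3.920e+15 Hz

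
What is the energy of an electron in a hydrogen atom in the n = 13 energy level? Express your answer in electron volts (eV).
-0.0805 eV

The energy levels of a hydrogen-like atom are given by:
E_n = -13.6057 eV / n²

For n = 13:
E_13 = -13.6057 eV / 13²
E_13 = -13.6057 eV / 169
E_13 = -0.0805 eV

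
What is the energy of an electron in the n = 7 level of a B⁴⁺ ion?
-6.9417 eV

For hydrogen-like ions, the energy levels scale with Z²:
E_n = -13.6057 Z² / n² eV

For B⁴⁺ (Z = 5) at n = 7:
E_7 = -13.6057 × 5² / 7²
E_7 = -13.6057 × 25 / 49
E_7 = -340.1425 / 49
E_7 = -6.9417 eV

The energy is 25 times more negative than hydrogen at the same n due to the stronger nuclear charge.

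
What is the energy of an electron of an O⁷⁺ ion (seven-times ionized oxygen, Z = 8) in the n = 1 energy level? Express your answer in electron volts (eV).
-870.765 eV

The energy levels of a hydrogen-like atom are given by:
E_n = -13.6057 Z² / n² eV  (with Z = 8 for O⁷⁺)

For n = 1:
E_1 = -13.6057 × 8² / 1²
E_1 = -13.6057 × 64 / 1
E_1 = -870.765 eV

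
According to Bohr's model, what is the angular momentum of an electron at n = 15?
1.58186e-33 J·s (or 15ℏ)

In the Bohr model, angular momentum is quantized:
L = nℏ

where ℏ = h/(2π) = 1.0545718e-34 J·s

For n = 15:
L = 15 × 1.0545718e-34 J·s
L = 1.58186e-33 J·s

This can also be written as L = 15ℏ.
The angular momentum is an integer multiple of the reduced Planck constant.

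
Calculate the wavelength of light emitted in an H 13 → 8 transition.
9386.89873 nm

First, find the transition energy using E_n = -13.6057 / n² eV:
E_13 = -13.6057 / 13² = -0.08050710059 eV
E_8 = -13.6057 / 8² = -0.21258906250 eV

Photon energy: |ΔE| = |E_8 - E_13| = 0.13208196191 eV

Convert to wavelength using E = hc/λ with hc = 1239.84 eV·nm:
λ = hc/E = 1239.84 eV·nm / 0.13208196191 eV
λ = 9386.89873 nm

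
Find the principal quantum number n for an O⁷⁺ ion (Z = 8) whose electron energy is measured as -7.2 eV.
n = 11

The exact energy levels follow E_n = -13.6057 Z² / n² eV with Z = 8.

The measured value (-7.2 eV) is reported to only 2 significant figures, so we must test candidate n values and see which one matches to that precision.

Candidate energies:
  n = 9:  E = -13.6057 × 8² / 9² = -10.75018 eV
  n = 10:  E = -13.6057 × 8² / 10² = -8.70765 eV
  n = 11:  E = -13.6057 × 8² / 11² = -7.19640 eV  ← matches
  n = 12:  E = -13.6057 × 8² / 12² = -6.04698 eV
  n = 13:  E = -13.6057 × 8² / 13² = -5.15245 eV

Checking against the measurement of -7.2 eV (2 sig figs), only n = 11 agrees:
E_11 = -7.19640 eV, which rounds to -7.2 eV ✓

Therefore n = 11.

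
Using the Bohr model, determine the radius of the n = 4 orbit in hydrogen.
0.846684 nm (or 8.466835 Å)

The Bohr radius formula is:
r_n = n² a₀ / Z

where a₀ = 0.052917721 nm is the Bohr radius.

For H (Z = 1) at n = 4:
r_4 = 4² × 0.052917721 nm / 1
r_4 = 16 × 0.052917721 nm / 1
r_4 = 0.8466835 nm / 1
r_4 = 0.846684 nm

The electron orbits at approximately 0.846684 nm from the nucleus.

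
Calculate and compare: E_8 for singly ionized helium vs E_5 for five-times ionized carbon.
C⁵⁺ at n = 5 (E = -19.59 eV)

Using E_n = -13.6057 Z² / n² eV:

He⁺ (Z = 2) at n = 8:
E = -13.6057 × 2² / 8² = -13.6057 × 4 / 64 = -0.85036 eV

C⁵⁺ (Z = 6) at n = 5:
E = -13.6057 × 6² / 5² = -13.6057 × 36 / 25 = -19.59221 eV

Since -19.59221 eV < -0.85036 eV,
C⁵⁺ at n = 5 is more tightly bound (requires more energy to ionize).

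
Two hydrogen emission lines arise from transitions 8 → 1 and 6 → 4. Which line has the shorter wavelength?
8 → 1

Calculate the energy for each transition:

Transition 8 → 1:
ΔE₁ = |E_1 - E_8| = |-13.6057/1² - (-13.6057/8²)|
ΔE₁ = |-13.6057000000 - (-0.2125890625)| = 13.3931109 eV

Transition 6 → 4:
ΔE₂ = |E_4 - E_6| = |-13.6057/4² - (-13.6057/6²)|
ΔE₂ = |-0.8503562500 - (-0.3779361111)| = 0.4724201 eV

Since 13.3931109 eV > 0.4724201 eV, the transition 8 → 1 emits the more energetic photon.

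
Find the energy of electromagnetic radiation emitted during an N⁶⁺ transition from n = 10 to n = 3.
67.41 eV

The energy levels are E_n = -13.6057 Z² eV / n².

Energy at n = 10: E_10 = -13.6057 × 7² / 10² = -6.66679 eV
Energy at n = 3: E_3 = -13.6057 × 7² / 3² = -74.07548 eV

For emission (electron falling to lower state), the photon energy is:
E_photon = E_10 - E_3 = |-6.66679 - (-74.07548)|
E_photon = 67.41 eV

This energy is carried away by the emitted photon.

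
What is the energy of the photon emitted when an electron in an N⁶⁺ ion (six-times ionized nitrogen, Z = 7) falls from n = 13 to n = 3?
70.13063 eV

The energy levels are E_n = -13.6057 Z² eV / n².

Energy at n = 13: E_13 = -13.6057 × 7² / 13² = -3.94484793 eV
Energy at n = 3: E_3 = -13.6057 × 7² / 3² = -74.07547778 eV

For emission (electron falling to lower state), the photon energy is:
E_photon = E_13 - E_3 = |-3.94484793 - (-74.07547778)|
E_photon = 70.13063 eV

This energy is carried away by the emitted photon.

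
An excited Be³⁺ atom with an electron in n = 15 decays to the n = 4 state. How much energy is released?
12.638 eV

The energy levels are E_n = -13.6057 Z² eV / n².

Energy at n = 15: E_15 = -13.6057 × 4² / 15² = -0.967516 eV
Energy at n = 4: E_4 = -13.6057 × 4² / 4² = -13.605700 eV

For emission (electron falling to lower state), the photon energy is:
E_photon = E_15 - E_4 = |-0.967516 - (-13.605700)|
E_photon = 12.638 eV

This energy is carried away by the emitted photon.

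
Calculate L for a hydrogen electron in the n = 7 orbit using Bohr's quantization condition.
7.382e-34 J·s (or 7ℏ)

In the Bohr model, angular momentum is quantized:
L = nℏ

where ℏ = h/(2π) = 1.05457e-34 J·s

For n = 7:
L = 7 × 1.05457e-34 J·s
L = 7.382e-34 J·s

This can also be written as L = 7ℏ.
The angular momentum is an integer multiple of the reduced Planck constant.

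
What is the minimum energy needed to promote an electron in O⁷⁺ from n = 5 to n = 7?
17.060 eV

The energy levels of a hydrogen-like atom are E_n = -13.6057 Z² eV / n².

Energy at n = 5: E_5 = -13.6057 × 8² / 5² = -34.830592 eV
Energy at n = 7: E_7 = -13.6057 × 8² / 7² = -17.770710 eV

The excitation energy is the difference:
ΔE = E_7 - E_5
ΔE = -17.770710 - (-34.830592)
ΔE = 17.060 eV

Since this is positive, energy must be absorbed (photon absorption).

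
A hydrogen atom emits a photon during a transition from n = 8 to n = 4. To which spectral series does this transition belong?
Brackett series

The spectral series in hydrogen are named based on the final (lower) energy level:
- Lyman series: n_final = 1 (ultraviolet)
- Balmer series: n_final = 2 (visible/near-UV)
- Paschen series: n_final = 3 (infrared)
- Brackett series: n_final = 4 (infrared)
- Pfund series: n_final = 5 (far infrared)

Since this transition ends at n = 4, it belongs to the Brackett series.

For reference, this 8 → 4 line has photon energy
ΔE = 13.6057 eV × (1/4² - 1/8²) = 0.6377671875 eV,
corresponding to wavelength λ = hc/ΔE = 1239.84 eV·nm / 0.6377671875 eV = 1944.0323 nm in the infrared region.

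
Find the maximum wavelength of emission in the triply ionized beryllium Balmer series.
41.00693 nm

The longest wavelength corresponds to the smallest energy transition in the series.
The Balmer series has all transitions ending at n_f = 2.

For Be³⁺ (Z = 4), the first line (α-line) is the jump from n = 3 to n = 2:
E_3 = -13.6057 × 4² / 3² = -24.1879111 eV
E_2 = -13.6057 × 4² / 2² = -54.4228000 eV
ΔE = E_3 - E_2 = 30.2348889 eV

λ = hc/E = 1239.84 eV·nm / 30.2348889 eV
λ = 41.00693 nm

This is the α-line of the Balmer series in Be³⁺.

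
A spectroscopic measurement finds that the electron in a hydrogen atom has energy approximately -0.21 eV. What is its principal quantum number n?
n = 8

The exact energy levels follow E_n = -13.6057 eV / n².

The measured value (-0.21 eV) is reported to only 2 significant figures, so we must test candidate n values and see which one matches to that precision.

Candidate energies:
  n = 6:  E = -13.6057/6² = -0.377936 eV
  n = 7:  E = -13.6057/7² = -0.277667 eV
  n = 8:  E = -13.6057/8² = -0.212589 eV  ← matches
  n = 9:  E = -13.6057/9² = -0.167972 eV
  n = 10:  E = -13.6057/10² = -0.136057 eV

Checking against the measurement of -0.21 eV (2 sig figs), only n = 8 agrees:
E_8 = -0.212589 eV, which rounds to -0.21 eV ✓

Therefore n = 8.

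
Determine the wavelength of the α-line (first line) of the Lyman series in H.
121.50 nm

The longest wavelength corresponds to the smallest energy transition in the series.
The Lyman series has all transitions ending at n_f = 1.

For H, the first line (α-line) is the jump from n = 2 to n = 1:
E_2 = -13.6057 / 2² = -3.40143 eV
E_1 = -13.6057 / 1² = -13.60570 eV
ΔE = E_2 - E_1 = 10.20427 eV

λ = hc/E = 1239.84 eV·nm / 10.20427 eV
λ = 121.50 nm

This is the α-line of the Lyman series in H.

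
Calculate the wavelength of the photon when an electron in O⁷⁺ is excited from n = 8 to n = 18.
113.5577 nm

First, find the transition energy using E_n = -13.6057 Z² / n² eV:
E_8 = -13.6057 × 8² / 8² = -13.6057000 eV
E_18 = -13.6057 × 8² / 18² = -2.6875457 eV

Photon energy: |ΔE| = |E_18 - E_8| = 10.9181543 eV

Convert to wavelength using E = hc/λ with hc = 1239.84 eV·nm:
λ = hc/E = 1239.84 eV·nm / 10.9181543 eV
λ = 113.5577 nm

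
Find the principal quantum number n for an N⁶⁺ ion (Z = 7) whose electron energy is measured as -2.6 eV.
n = 16

The exact energy levels follow E_n = -13.6057 Z² / n² eV with Z = 7.

The measured value (-2.6 eV) is reported to only 2 significant figures, so we must test candidate n values and see which one matches to that precision.

Candidate energies:
  n = 14:  E = -13.6057 × 7² / 14² = -3.401425 eV
  n = 15:  E = -13.6057 × 7² / 15² = -2.963019 eV
  n = 16:  E = -13.6057 × 7² / 16² = -2.604216 eV  ← matches
  n = 17:  E = -13.6057 × 7² / 17² = -2.306849 eV
  n = 18:  E = -13.6057 × 7² / 18² = -2.057652 eV

Checking against the measurement of -2.6 eV (2 sig figs), only n = 16 agrees:
E_16 = -2.604216 eV, which rounds to -2.6 eV ✓

Therefore n = 16.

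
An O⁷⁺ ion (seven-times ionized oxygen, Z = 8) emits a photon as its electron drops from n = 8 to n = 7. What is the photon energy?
4.165010 eV

The energy levels are E_n = -13.6057 Z² eV / n².

Energy at n = 8: E_8 = -13.6057 × 8² / 8² = -13.605700000 eV
Energy at n = 7: E_7 = -13.6057 × 8² / 7² = -17.770710204 eV

For emission (electron falling to lower state), the photon energy is:
E_photon = E_8 - E_7 = |-13.605700000 - (-17.770710204)|
E_photon = 4.165010 eV

This energy is carried away by the emitted photon.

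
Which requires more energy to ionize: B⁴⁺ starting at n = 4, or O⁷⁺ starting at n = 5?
O⁷⁺ at n = 5 (E = -34.83 eV)

Using E_n = -13.6057 Z² / n² eV:

B⁴⁺ (Z = 5) at n = 4:
E = -13.6057 × 5² / 4² = -13.6057 × 25 / 16 = -21.25891 eV

O⁷⁺ (Z = 8) at n = 5:
E = -13.6057 × 8² / 5² = -13.6057 × 64 / 25 = -34.83059 eV

Since -34.83059 eV < -21.25891 eV,
O⁷⁺ at n = 5 is more tightly bound (requires more energy to ionize).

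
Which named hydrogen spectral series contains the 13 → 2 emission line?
Balmer series

The spectral series in hydrogen are named based on the final (lower) energy level:
- Lyman series: n_final = 1 (ultraviolet)
- Balmer series: n_final = 2 (visible/near-UV)
- Paschen series: n_final = 3 (infrared)
- Brackett series: n_final = 4 (infrared)
- Pfund series: n_final = 5 (far infrared)

Since this transition ends at n = 2, it belongs to the Balmer series.

For reference, this 13 → 2 line has photon energy
ΔE = 13.6057 eV × (1/2² - 1/13²) = 3.32091790 eV,
corresponding to wavelength λ = hc/ΔE = 1239.84 eV·nm / 3.32091790 eV = 373.3426 nm in the visible/near-UV region.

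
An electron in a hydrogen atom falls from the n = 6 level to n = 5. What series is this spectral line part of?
Pfund series

The spectral series in hydrogen are named based on the final (lower) energy level:
- Lyman series: n_final = 1 (ultraviolet)
- Balmer series: n_final = 2 (visible/near-UV)
- Paschen series: n_final = 3 (infrared)
- Brackett series: n_final = 4 (infrared)
- Pfund series: n_final = 5 (far infrared)

Since this transition ends at n = 5, it belongs to the Pfund series.

For reference, this 6 → 5 line has photon energy
ΔE = 13.6057 eV × (1/5² - 1/6²) = 0.16629189 eV,
corresponding to wavelength λ = hc/ΔE = 1239.84 eV·nm / 0.16629189 eV = 7455.81 nm in the far infrared region.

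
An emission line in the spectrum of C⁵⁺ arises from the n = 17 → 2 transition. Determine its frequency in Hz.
2.9199e+16 Hz

First, find the transition energy:
E_17 = -13.6057 × 6² / 17² = -1.69483 eV
E_2 = -13.6057 × 6² / 2² = -122.45130 eV
|ΔE| = |E_2 - E_17| = 120.75647 eV

Convert to Joules: E = 120.75647 eV × (1.602177 × 10⁻¹⁹ J/eV) = 1.934732e-17 J

Using E = hf:
f = E/h = 1.934732e-17 J / (6.62607 × 10⁻³⁴ J·s)
f = 2.9199e+16 Hz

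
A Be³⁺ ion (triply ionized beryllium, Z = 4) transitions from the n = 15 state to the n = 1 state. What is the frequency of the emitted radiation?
5.24e+16 Hz

First, find the transition energy:
E_15 = -13.6057 × 4² / 15² = -0.96752 eV
E_1 = -13.6057 × 4² / 1² = -217.69120 eV
|ΔE| = |E_1 - E_15| = 216.72368 eV

Convert to Joules: E = 216.72368 eV × (1.602177 × 10⁻¹⁹ J/eV) = 3.4723e-17 J

Using E = hf:
f = E/h = 3.4723e-17 J / (6.62607 × 10⁻³⁴ J·s)
f = 5.24e+16 Hz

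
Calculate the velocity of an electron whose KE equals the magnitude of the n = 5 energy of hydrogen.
4.37539e+05 m/s (or 0.15% of c)

The binding energy at n = 5 for hydrogen is:
E_5 = -13.6057/5² = -0.544228000 eV
|E_5| = 0.544228000 eV

Convert to Joules:
KE = 0.544228000 eV × (1.602177 × 10⁻¹⁹ J/eV) = 8.7194958e-20 J

Using KE = ½mv²:
v = √(2·KE/m_e)
v = √(2 × 8.7194958e-20 J / 9.10938 × 10⁻³¹ kg)
v = 4.37539e+05 m/s

This is approximately 0.15% the speed of light.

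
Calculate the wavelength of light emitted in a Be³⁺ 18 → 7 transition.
328.80 nm

First, find the transition energy using E_n = -13.6057 Z² / n² eV:
E_18 = -13.6057 × 4² / 18² = -0.671886 eV
E_7 = -13.6057 × 4² / 7² = -4.442678 eV

Photon energy: |ΔE| = |E_7 - E_18| = 3.770792 eV

Convert to wavelength using E = hc/λ with hc = 1239.84 eV·nm:
λ = hc/E = 1239.84 eV·nm / 3.770792 eV
λ = 328.80 nm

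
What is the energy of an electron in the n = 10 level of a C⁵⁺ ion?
-4.89805 eV

For hydrogen-like ions, the energy levels scale with Z²:
E_n = -13.6057 Z² / n² eV

For C⁵⁺ (Z = 6) at n = 10:
E_10 = -13.6057 × 6² / 10²
E_10 = -13.6057 × 36 / 100
E_10 = -489.8052 / 100
E_10 = -4.89805 eV

The energy is 36 times more negative than hydrogen at the same n due to the stronger nuclear charge.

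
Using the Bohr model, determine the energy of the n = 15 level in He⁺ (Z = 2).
-0.24 eV

For hydrogen-like ions, the energy levels scale with Z²:
E_n = -13.6057 Z² / n² eV

For He⁺ (Z = 2) at n = 15:
E_15 = -13.6057 × 2² / 15²
E_15 = -13.6057 × 4 / 225
E_15 = -54.4228 / 225
E_15 = -0.24 eV

The energy is 4 times more negative than hydrogen at the same n due to the stronger nuclear charge.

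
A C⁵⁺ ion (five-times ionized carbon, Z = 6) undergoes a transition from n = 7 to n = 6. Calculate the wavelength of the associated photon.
343.4769 nm

First, find the transition energy using E_n = -13.6057 Z² / n² eV:
E_7 = -13.6057 × 6² / 7² = -9.99602449 eV
E_6 = -13.6057 × 6² / 6² = -13.60570000 eV

Photon energy: |ΔE| = |E_6 - E_7| = 3.60967551 eV

Convert to wavelength using E = hc/λ with hc = 1239.84 eV·nm:
λ = hc/E = 1239.84 eV·nm / 3.60967551 eV
λ = 343.4769 nm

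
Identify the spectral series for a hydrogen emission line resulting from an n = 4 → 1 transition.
Lyman series

The spectral series in hydrogen are named based on the final (lower) energy level:
- Lyman series: n_final = 1 (ultraviolet)
- Balmer series: n_final = 2 (visible/near-UV)
- Paschen series: n_final = 3 (infrared)
- Brackett series: n_final = 4 (infrared)
- Pfund series: n_final = 5 (far infrared)

Since this transition ends at n = 1, it belongs to the Lyman series.

For reference, this 4 → 1 line has photon energy
ΔE = 13.6057 eV × (1/1² - 1/4²) = 12.75534 eV,
corresponding to wavelength λ = hc/ΔE = 1239.84 eV·nm / 12.75534 eV = 97.202 nm in the ultraviolet region.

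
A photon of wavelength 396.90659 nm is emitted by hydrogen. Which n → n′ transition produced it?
n = 7 → n = 2

First, find the photon energy from the wavelength (hc = 1239.84 eV·nm):
E = hc/λ = 1239.84 eV·nm / 396.90659 nm = 3.1237577 eV

The energy levels of hydrogen satisfy E_n = -13.6057 / n² eV, so an emission n_i → n_f releases
ΔE = 13.6057 × (1/n_f² − 1/n_i²) eV.

Setting ΔE equal to the photon energy:
1/n_f² − 1/n_i² = 3.1237577 / 13.6057 = 0.22959184

Since 1/n_i² must be positive, we need 1/n_f² > 0.22959184, i.e. n_f ≤ 2. For each allowed n_f, solve n_i = (1/n_f² − 0.22959184)^(−1/2) and check whether it is a whole number:
  n_f = 1: 1/n_i² = 1.00000000 − 0.22959184 = 0.77040816 → n_i = 1.139  (not an integer) ✗
  n_f = 2: 1/n_i² = 0.25000000 − 0.22959184 = 0.02040816 → n_i = 7.000  → integer, n_i = 7 ✓

Only n_f = 2 gives an integer upper level, n_i = 7.

The transition is from n = 7 to n = 2 (emission).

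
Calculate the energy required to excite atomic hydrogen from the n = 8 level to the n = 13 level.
0.132082 eV

The energy levels of a hydrogen-like atom are E_n = -13.6057 eV / n².

Energy at n = 8: E_8 = -13.6057 / 8² = -0.212589063 eV
Energy at n = 13: E_13 = -13.6057 / 13² = -0.080507101 eV

The excitation energy is the difference:
ΔE = E_13 - E_8
ΔE = -0.080507101 - (-0.212589063)
ΔE = 0.132082 eV

Since this is positive, energy must be absorbed (photon absorption).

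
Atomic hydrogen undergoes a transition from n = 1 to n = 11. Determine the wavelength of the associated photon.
91.885901 nm

First, find the transition energy using E_n = -13.6057 / n² eV:
E_1 = -13.6057 / 1² = -13.60570000 eV
E_11 = -13.6057 / 11² = -0.11244380 eV

Photon energy: |ΔE| = |E_11 - E_1| = 13.49325620 eV

Convert to wavelength using E = hc/λ with hc = 1239.84 eV·nm:
λ = hc/E = 1239.84 eV·nm / 13.49325620 eV
λ = 91.885901 nm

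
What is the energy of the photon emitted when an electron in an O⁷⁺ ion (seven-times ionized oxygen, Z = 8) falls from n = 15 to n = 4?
50.55 eV

The energy levels are E_n = -13.6057 Z² eV / n².

Energy at n = 15: E_15 = -13.6057 × 8² / 15² = -3.87007 eV
Energy at n = 4: E_4 = -13.6057 × 8² / 4² = -54.42280 eV

For emission (electron falling to lower state), the photon energy is:
E_photon = E_15 - E_4 = |-3.87007 - (-54.42280)|
E_photon = 50.55 eV

This energy is carried away by the emitted photon.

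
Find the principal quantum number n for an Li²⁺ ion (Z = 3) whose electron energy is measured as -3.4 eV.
n = 6

The exact energy levels follow E_n = -13.6057 Z² / n² eV with Z = 3.

The measured value (-3.4 eV) is reported to only 2 significant figures, so we must test candidate n values and see which one matches to that precision.

Candidate energies:
  n = 4:  E = -13.6057 × 3² / 4² = -7.65321 eV
  n = 5:  E = -13.6057 × 3² / 5² = -4.89805 eV
  n = 6:  E = -13.6057 × 3² / 6² = -3.40143 eV  ← matches
  n = 7:  E = -13.6057 × 3² / 7² = -2.49901 eV
  n = 8:  E = -13.6057 × 3² / 8² = -1.91330 eV

Checking against the measurement of -3.4 eV (2 sig figs), only n = 6 agrees:
E_6 = -3.40143 eV, which rounds to -3.4 eV ✓

Therefore n = 6.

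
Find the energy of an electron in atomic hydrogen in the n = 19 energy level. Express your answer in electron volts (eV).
-0.038 eV

The energy levels of a hydrogen-like atom are given by:
E_n = -13.6057 eV / n²

For n = 19:
E_19 = -13.6057 eV / 19²
E_19 = -13.6057 eV / 361
E_19 = -0.038 eV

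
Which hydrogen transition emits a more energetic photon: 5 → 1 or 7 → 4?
5 → 1

Calculate the energy for each transition:

Transition 5 → 1:
ΔE₁ = |E_1 - E_5| = |-13.6057/1² - (-13.6057/5²)|
ΔE₁ = |-13.60570000 - (-0.54422800)| = 13.06147 eV

Transition 7 → 4:
ΔE₂ = |E_4 - E_7| = |-13.6057/4² - (-13.6057/7²)|
ΔE₂ = |-0.85035625 - (-0.27766735)| = 0.57269 eV

Since 13.06147 eV > 0.57269 eV, the transition 5 → 1 emits the more energetic photon.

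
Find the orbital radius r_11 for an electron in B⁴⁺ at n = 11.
1.2806 nm (or 12.8061 Å)

The Bohr radius formula is:
r_n = n² a₀ / Z

where a₀ = 0.0529177 nm is the Bohr radius.

For B⁴⁺ (Z = 5) at n = 11:
r_11 = 11² × 0.0529177 nm / 5
r_11 = 121 × 0.0529177 nm / 5
r_11 = 6.40304 nm / 5
r_11 = 1.2806 nm

The electron orbits at approximately 1.2806 nm from the nucleus.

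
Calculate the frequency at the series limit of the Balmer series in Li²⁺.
7.40e+15 Hz

The series limit corresponds to the transition from n = ∞ to n = 2.
This is the highest energy (shortest wavelength) transition in the Balmer series.

E_∞ = 0 eV
E_2 = -13.6057 × 3² / 2² = -30.6128 eV

Energy at series limit:
ΔE = E_∞ - E_2 = 0 - (-30.6128) = 30.6128 eV
E = 30.6128 eV × (1.602177 × 10⁻¹⁹ J/eV) = 4.9047e-18 J
f = E/h = 4.9047e-18 J / (6.62607 × 10⁻³⁴ J·s) = 7.40e+15 Hz

This energy equals the ionization energy from the n = 2 state of Li²⁺.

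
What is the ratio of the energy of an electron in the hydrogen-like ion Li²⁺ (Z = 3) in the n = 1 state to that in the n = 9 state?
81.0000

Using E_n = -13.6057 Z² / n² eV with Z = 3:

E_1 = -13.6057 × 3² / 1² = -122.4513 / 1 = -122.4513000000 eV
E_9 = -13.6057 × 3² / 9² = -122.4513 / 81 = -1.5117444444 eV

The ratio is:
E_1/E_9 = (-122.4513000000) / (-1.5117444444)
E_1/E_9 = (-122.4513/1) / (-122.4513/81)
E_1/E_9 = 81/1
E_1/E_9 = 81.0000
(Note: the Z² factors cancel in the ratio.)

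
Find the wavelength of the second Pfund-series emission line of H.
4651.249 nm

The lines of a series are numbered from the longest wavelength (smallest ΔE) outward; the second line is the transition from n = n_f + 2 to n_f.
The Pfund series has all transitions ending at n_f = 5.

For H, the second line (β-line) is the jump from n = 7 to n = 5:
E_7 = -13.6057 / 7² = -0.277667347 eV
E_5 = -13.6057 / 5² = -0.544228000 eV
ΔE = E_7 - E_5 = 0.266560653 eV

λ = hc/E = 1239.84 eV·nm / 0.266560653 eV
λ = 4651.249 nm

This is the β-line of the Pfund series in H.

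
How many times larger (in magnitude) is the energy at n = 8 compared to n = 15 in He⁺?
3.515625

Using E_n = -13.6057 Z² / n² eV with Z = 2:

E_8 = -13.6057 × 2² / 8² = -54.4228 / 64 = -0.85035625 eV
E_15 = -13.6057 × 2² / 15² = -54.4228 / 225 = -0.24187911 eV

The ratio is:
E_8/E_15 = (-0.85035625) / (-0.24187911)
E_8/E_15 = (-54.4228/64) / (-54.4228/225)
E_8/E_15 = 225/64
E_8/E_15 = 3.515625
(Note: the Z² factors cancel in the ratio.)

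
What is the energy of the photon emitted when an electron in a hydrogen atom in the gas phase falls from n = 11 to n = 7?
0.165 eV

The energy levels are E_n = -13.6057 eV / n².

Energy at n = 11: E_11 = -13.6057 / 11² = -0.112444 eV
Energy at n = 7: E_7 = -13.6057 / 7² = -0.277667 eV

For emission (electron falling to lower state), the photon energy is:
E_photon = E_11 - E_7 = |-0.112444 - (-0.277667)|
E_photon = 0.165 eV

This energy is carried away by the emitted photon.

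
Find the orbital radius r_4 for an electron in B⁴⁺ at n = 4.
0.169337 nm (or 1.693367 Å)

The Bohr radius formula is:
r_n = n² a₀ / Z

where a₀ = 0.052917721 nm is the Bohr radius.

For B⁴⁺ (Z = 5) at n = 4:
r_4 = 4² × 0.052917721 nm / 5
r_4 = 16 × 0.052917721 nm / 5
r_4 = 0.8466835 nm / 5
r_4 = 0.169337 nm

The electron orbits at approximately 0.169337 nm from the nucleus.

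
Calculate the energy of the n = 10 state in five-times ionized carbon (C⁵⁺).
-4.90 eV

For hydrogen-like ions, the energy levels scale with Z²:
E_n = -13.6057 Z² / n² eV

For C⁵⁺ (Z = 6) at n = 10:
E_10 = -13.6057 × 6² / 10²
E_10 = -13.6057 × 36 / 100
E_10 = -489.8052 / 100
E_10 = -4.90 eV

The energy is 36 times more negative than hydrogen at the same n due to the stronger nuclear charge.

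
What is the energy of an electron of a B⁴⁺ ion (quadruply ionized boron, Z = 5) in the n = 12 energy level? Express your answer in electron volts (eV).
-2.3621 eV

The energy levels of a hydrogen-like atom are given by:
E_n = -13.6057 Z² / n² eV  (with Z = 5 for B⁴⁺)

For n = 12:
E_12 = -13.6057 × 5² / 12²
E_12 = -13.6057 × 25 / 144
E_12 = -2.3621 eV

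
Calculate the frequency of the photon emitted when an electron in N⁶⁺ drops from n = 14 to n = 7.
2.47e+15 Hz

First, find the transition energy:
E_14 = -13.6057 × 7² / 14² = -3.40142500 eV
E_7 = -13.6057 × 7² / 7² = -13.60570000 eV
|ΔE| = |E_7 - E_14| = 10.20427500 eV

Convert to Joules: E = 10.20427500 eV × (1.602177 × 10⁻¹⁹ J/eV) = 1.6349e-18 J

Using E = hf:
f = E/h = 1.6349e-18 J / (6.62607 × 10⁻³⁴ J·s)
f = 2.47e+15 Hz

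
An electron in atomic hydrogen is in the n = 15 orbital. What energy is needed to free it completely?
0.060470 eV

The ionization energy is the energy needed to remove the electron completely (n → ∞).

For hydrogen, E_n = -13.6057 eV / n².

At n = 15: E_15 = -13.6057 / 15² = -0.060469778 eV
At n = ∞: E_∞ = 0 eV

Ionization energy = E_∞ - E_15 = 0 - (-0.060469778) = 0.060469778 eV
Ionization energy ≈ 0.060470 eV

This is also called the binding energy of the electron in state n = 15.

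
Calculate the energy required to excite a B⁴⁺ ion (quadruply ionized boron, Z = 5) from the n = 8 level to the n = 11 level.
2.503632 eV

The energy levels of a hydrogen-like atom are E_n = -13.6057 Z² eV / n².

Energy at n = 8: E_8 = -13.6057 × 5² / 8² = -5.314726563 eV
Energy at n = 11: E_11 = -13.6057 × 5² / 11² = -2.811095041 eV

The excitation energy is the difference:
ΔE = E_11 - E_8
ΔE = -2.811095041 - (-5.314726563)
ΔE = 2.503632 eV

Since this is positive, energy must be absorbed (photon absorption).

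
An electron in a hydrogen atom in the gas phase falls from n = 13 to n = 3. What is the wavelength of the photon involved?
866.27 nm

First, find the transition energy using E_n = -13.6057 / n² eV:
E_13 = -13.6057 / 13² = -0.080507 eV
E_3 = -13.6057 / 3² = -1.511744 eV

Photon energy: |ΔE| = |E_3 - E_13| = 1.431237 eV

Convert to wavelength using E = hc/λ with hc = 1239.84 eV·nm:
λ = hc/E = 1239.84 eV·nm / 1.431237 eV
λ = 866.27 nm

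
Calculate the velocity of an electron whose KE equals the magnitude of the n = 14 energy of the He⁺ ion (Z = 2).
3.1253e+05 m/s (or 0.10% of c)

The binding energy at n = 14 for He⁺ is:
E_14 = -13.6057 × 2²/14² = -0.27766735 eV
|E_14| = 0.27766735 eV

Convert to Joules:
KE = 0.27766735 eV × (1.602177 × 10⁻¹⁹ J/eV) = 4.448722e-20 J

Using KE = ½mv²:
v = √(2·KE/m_e)
v = √(2 × 4.448722e-20 J / 9.10938 × 10⁻³¹ kg)
v = 3.1253e+05 m/s

This is approximately 0.10% the speed of light.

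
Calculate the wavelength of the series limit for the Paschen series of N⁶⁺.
16.738 nm

The series limit corresponds to the transition from n = ∞ to n = 3.
This is the highest energy (shortest wavelength) transition in the Paschen series.

E_∞ = 0 eV
E_3 = -13.6057 × 7² / 3² = -74.07548 eV

Energy at series limit:
ΔE = E_∞ - E_3 = 0 - (-74.07548) = 74.07548 eV
λ = hc/E = 1239.84 eV·nm / 74.07548 eV = 16.738 nm

This energy equals the ionization energy from the n = 3 state of N⁶⁺.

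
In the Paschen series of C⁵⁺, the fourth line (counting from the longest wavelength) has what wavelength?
27.9075 nm

The lines of a series are numbered from the longest wavelength (smallest ΔE) outward; the fourth line is the transition from n = n_f + 4 to n_f.
The Paschen series has all transitions ending at n_f = 3.

For C⁵⁺ (Z = 6), the fourth line (δ-line) is the jump from n = 7 to n = 3:
E_7 = -13.6057 × 6² / 7² = -9.996024 eV
E_3 = -13.6057 × 6² / 3² = -54.422800 eV
ΔE = E_7 - E_3 = 44.426776 eV

λ = hc/E = 1239.84 eV·nm / 44.426776 eV
λ = 27.9075 nm

This is the δ-line of the Paschen series in C⁵⁺.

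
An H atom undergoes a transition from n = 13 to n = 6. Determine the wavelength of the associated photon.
4168.5241 nm

First, find the transition energy using E_n = -13.6057 / n² eV:
E_13 = -13.6057 / 13² = -0.0805071006 eV
E_6 = -13.6057 / 6² = -0.3779361111 eV

Photon energy: |ΔE| = |E_6 - E_13| = 0.2974290105 eV

Convert to wavelength using E = hc/λ with hc = 1239.84 eV·nm:
λ = hc/E = 1239.84 eV·nm / 0.2974290105 eV
λ = 4168.5241 nm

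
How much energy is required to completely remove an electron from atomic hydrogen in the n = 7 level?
0.277667 eV

The ionization energy is the energy needed to remove the electron completely (n → ∞).

For hydrogen, E_n = -13.6057 eV / n².

At n = 7: E_7 = -13.6057 / 7² = -0.277667347 eV
At n = ∞: E_∞ = 0 eV

Ionization energy = E_∞ - E_7 = 0 - (-0.277667347) = 0.277667347 eV
Ionization energy ≈ 0.277667 eV

This is also called the binding energy of the electron in state n = 7.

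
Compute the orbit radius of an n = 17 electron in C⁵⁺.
2.5489 nm (or 25.4887 Å)

The Bohr radius formula is:
r_n = n² a₀ / Z

where a₀ = 0.0529177 nm is the Bohr radius.

For C⁵⁺ (Z = 6) at n = 17:
r_17 = 17² × 0.0529177 nm / 6
r_17 = 289 × 0.0529177 nm / 6
r_17 = 15.29322 nm / 6
r_17 = 2.5489 nm

The electron orbits at approximately 2.5489 nm from the nucleus.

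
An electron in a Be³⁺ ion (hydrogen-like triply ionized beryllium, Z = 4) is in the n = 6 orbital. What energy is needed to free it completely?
6.047 eV

The ionization energy is the energy needed to remove the electron completely (n → ∞).

For a hydrogen-like ion with Z = 4, E_n = -13.6057 Z² / n² eV.

At n = 6: E_6 = -13.6057 × 4² / 6² = -6.046978 eV
At n = ∞: E_∞ = 0 eV

Ionization energy = E_∞ - E_6 = 0 - (-6.046978) = 6.046978 eV
Ionization energy ≈ 6.047 eV

This is also called the binding energy of the electron in state n = 6.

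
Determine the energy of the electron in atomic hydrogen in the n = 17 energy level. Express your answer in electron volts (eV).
-0.05 eV

The energy levels of a hydrogen-like atom are given by:
E_n = -13.6057 eV / n²

For n = 17:
E_17 = -13.6057 eV / 17²
E_17 = -13.6057 eV / 289
E_17 = -0.05 eV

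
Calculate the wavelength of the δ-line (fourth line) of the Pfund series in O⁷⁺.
51.48750 nm

The lines of a series are numbered from the longest wavelength (smallest ΔE) outward; the fourth line is the transition from n = n_f + 4 to n_f.
The Pfund series has all transitions ending at n_f = 5.

For O⁷⁺ (Z = 8), the fourth line (δ-line) is the jump from n = 9 to n = 5:
E_9 = -13.6057 × 8² / 9² = -10.7501827 eV
E_5 = -13.6057 × 8² / 5² = -34.8305920 eV
ΔE = E_9 - E_5 = 24.0804093 eV

λ = hc/E = 1239.84 eV·nm / 24.0804093 eV
λ = 51.48750 nm

This is the δ-line of the Pfund series in O⁷⁺.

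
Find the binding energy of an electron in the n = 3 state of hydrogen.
1.511744 eV

The ionization energy is the energy needed to remove the electron completely (n → ∞).

For hydrogen, E_n = -13.6057 eV / n².

At n = 3: E_3 = -13.6057 / 3² = -1.511744444 eV
At n = ∞: E_∞ = 0 eV

Ionization energy = E_∞ - E_3 = 0 - (-1.511744444) = 1.511744444 eV
Ionization energy ≈ 1.511744 eV

This is also called the binding energy of the electron in state n = 3.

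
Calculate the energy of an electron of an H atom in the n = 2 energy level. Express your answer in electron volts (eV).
-3.4014 eV

The energy levels of a hydrogen-like atom are given by:
E_n = -13.6057 eV / n²

For n = 2:
E_2 = -13.6057 eV / 2²
E_2 = -13.6057 eV / 4
E_2 = -3.4014 eV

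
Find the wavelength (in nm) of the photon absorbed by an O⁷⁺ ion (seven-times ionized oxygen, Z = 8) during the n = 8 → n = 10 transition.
253.13 nm

First, find the transition energy using E_n = -13.6057 Z² / n² eV:
E_8 = -13.6057 × 8² / 8² = -13.605700 eV
E_10 = -13.6057 × 8² / 10² = -8.707648 eV

Photon energy: |ΔE| = |E_10 - E_8| = 4.898052 eV

Convert to wavelength using E = hc/λ with hc = 1239.84 eV·nm:
λ = hc/E = 1239.84 eV·nm / 4.898052 eV
λ = 253.13 nm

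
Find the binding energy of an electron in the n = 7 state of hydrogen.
0.28 eV

The ionization energy is the energy needed to remove the electron completely (n → ∞).

For hydrogen, E_n = -13.6057 eV / n².

At n = 7: E_7 = -13.6057 / 7² = -0.27767 eV
At n = ∞: E_∞ = 0 eV

Ionization energy = E_∞ - E_7 = 0 - (-0.27767) = 0.27767 eV
Ionization energy ≈ 0.28 eV

This is also called the binding energy of the electron in state n = 7.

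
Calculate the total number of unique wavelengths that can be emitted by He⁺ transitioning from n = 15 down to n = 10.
15

The electron can occupy levels n = 10, 11, ..., 15 during de-excitation — that is m = 15 - 10 + 1 = 6 distinct levels.

The number of distinct spectral lines equals the number of ways to choose 2 of these m levels (each pair gives one possible emission transition):

Number of lines = m(m-1)/2 = 6×5/2 = 15

These correspond to all possible transitions between the 6 levels:
15 → 14, 15 → 13, 15 → 12, 15 → 11, 15 → 10, 14 → 13, 14 → 12, 14 → 11...

Each transition produces a photon with a unique energy (and thus wavelength). This count does not depend on Z.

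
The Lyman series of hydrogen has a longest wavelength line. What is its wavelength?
121.502 nm

The longest wavelength corresponds to the smallest energy transition in the series.
The Lyman series has all transitions ending at n_f = 1.

For H, the first line (α-line) is the jump from n = 2 to n = 1:
E_2 = -13.6057 / 2² = -3.401425 eV
E_1 = -13.6057 / 1² = -13.605700 eV
ΔE = E_2 - E_1 = 10.204275 eV

λ = hc/E = 1239.84 eV·nm / 10.204275 eV
λ = 121.502 nm

This is the α-line of the Lyman series in H.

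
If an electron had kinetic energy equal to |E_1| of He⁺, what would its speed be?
4.37539e+06 m/s (or 1.46% of c)

The binding energy at n = 1 for He⁺ is:
E_1 = -13.6057 × 2²/1² = -54.4228000 eV
|E_1| = 54.4228000 eV

Convert to Joules:
KE = 54.4228000 eV × (1.602177 × 10⁻¹⁹ J/eV) = 8.7194958e-18 J

Using KE = ½mv²:
v = √(2·KE/m_e)
v = √(2 × 8.7194958e-18 J / 9.10938 × 10⁻³¹ kg)
v = 4.37539e+06 m/s

This is approximately 1.46% the speed of light.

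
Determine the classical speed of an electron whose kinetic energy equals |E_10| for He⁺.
4.37539e+05 m/s (or 0.146% of c)

The binding energy at n = 10 for He⁺ is:
E_10 = -13.6057 × 2²/10² = -0.544228000 eV
|E_10| = 0.544228000 eV

Convert to Joules:
KE = 0.544228000 eV × (1.602177 × 10⁻¹⁹ J/eV) = 8.7194958e-20 J

Using KE = ½mv²:
v = √(2·KE/m_e)
v = √(2 × 8.7194958e-20 J / 9.10938 × 10⁻³¹ kg)
v = 4.37539e+05 m/s

This is approximately 0.146% the speed of light.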